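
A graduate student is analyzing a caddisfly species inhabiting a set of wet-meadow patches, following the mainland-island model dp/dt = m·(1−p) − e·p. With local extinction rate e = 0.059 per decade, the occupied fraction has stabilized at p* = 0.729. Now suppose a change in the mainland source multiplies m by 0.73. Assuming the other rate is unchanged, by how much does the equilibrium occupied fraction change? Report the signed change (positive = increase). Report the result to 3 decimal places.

Balance m(1−p*) = e·p* gives m = e·p*/(1−p*) = 0.059×0.72900/0.27100 = 0.15871.
New p* = m/(m+e) = 0.11586/(0.11586+0.05900) = 0.66259.
Δp* = 0.66259 − 0.72900 = -0.06641.

-0.066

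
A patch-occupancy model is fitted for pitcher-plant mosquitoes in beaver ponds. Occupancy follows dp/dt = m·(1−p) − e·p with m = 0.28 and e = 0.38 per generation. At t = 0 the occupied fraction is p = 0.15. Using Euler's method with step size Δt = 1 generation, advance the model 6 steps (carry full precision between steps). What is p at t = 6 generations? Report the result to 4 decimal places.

Update rule: p ← p + [m·(1−p) − e·p]·Δt with Δt = 1.
  1  |  dp/dt·Δt = +0.181000  |  p_1 = 0.331000
  2  |  dp/dt·Δt = +0.061540  |  p_2 = 0.392540
  3  |  dp/dt·Δt = +0.020924  |  p_3 = 0.413464
  4  |  dp/dt·Δt = +0.007114  |  p_4 = 0.420578
  5  |  dp/dt·Δt = +0.002419  |  p_5 = 0.422996
  6  |  dp/dt·Δt = +0.000822  |  p_6 = 0.423819

0.4238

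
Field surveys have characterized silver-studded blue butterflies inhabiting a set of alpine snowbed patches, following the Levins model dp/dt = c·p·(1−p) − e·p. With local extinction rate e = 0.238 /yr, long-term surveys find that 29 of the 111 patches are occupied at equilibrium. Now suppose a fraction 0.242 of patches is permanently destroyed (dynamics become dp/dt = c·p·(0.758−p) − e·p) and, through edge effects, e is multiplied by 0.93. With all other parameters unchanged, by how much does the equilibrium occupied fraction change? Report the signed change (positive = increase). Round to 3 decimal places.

Observed p* = 29/111 = 0.26126.
Balance c(1−p*) = e gives c = e/(1 − 0.26126) = 0.238/0.73874 = 0.32217.
New p* = 0.758 − e/c = 0.758 − 0.22134/0.32217 = 0.07097.
Δp* = 0.07097 − 0.26126 = -0.19029.

-0.190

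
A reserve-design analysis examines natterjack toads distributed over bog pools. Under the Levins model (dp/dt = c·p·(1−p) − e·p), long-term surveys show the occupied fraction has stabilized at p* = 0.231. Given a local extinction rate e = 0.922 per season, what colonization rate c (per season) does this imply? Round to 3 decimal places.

1.199

At equilibrium c(1−p*) = e, so c = e/(1−p*).
c = 0.922/(1 − 0.231) = 0.922/0.7690 = 1.1990.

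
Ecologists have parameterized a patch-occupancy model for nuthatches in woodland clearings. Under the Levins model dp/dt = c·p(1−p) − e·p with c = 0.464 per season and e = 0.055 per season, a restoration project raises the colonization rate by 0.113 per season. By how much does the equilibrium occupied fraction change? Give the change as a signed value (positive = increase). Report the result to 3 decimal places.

0.023

Before: p* = 1 − 0.055/0.464 = 0.8815.
After the change, c = 0.577, e = 0.055, so p* = 1 − 0.055/0.577 = 0.9047.
Δp* = 0.9047 − 0.8815 = +0.0232.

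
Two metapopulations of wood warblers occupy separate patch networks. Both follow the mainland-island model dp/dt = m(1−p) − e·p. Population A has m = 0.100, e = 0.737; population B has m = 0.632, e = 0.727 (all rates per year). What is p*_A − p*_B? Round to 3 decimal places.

A: p*_A = m/(m+e) = 0.100/0.8370 = 0.1195.
B: p*_B = 0.632/1.3590 = 0.4650.
p*_A − p*_B = 0.1195 − 0.4650 = -0.3456.

-0.346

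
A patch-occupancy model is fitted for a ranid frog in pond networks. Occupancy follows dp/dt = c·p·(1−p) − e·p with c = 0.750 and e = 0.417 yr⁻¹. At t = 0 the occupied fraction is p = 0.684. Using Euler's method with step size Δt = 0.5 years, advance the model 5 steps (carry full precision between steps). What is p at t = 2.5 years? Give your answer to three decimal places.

0.512

Update rule: p ← p + [c·p·(1−p) − e·p]·Δt with Δt = 0.5.
p: 0.68400 → 0.62244  (Δp = -0.06156)
p: 0.62244 → 0.58079  (Δp = -0.04165)
p: 0.58079 → 0.55100  (Δp = -0.02979)
p: 0.55100 → 0.52889  (Δp = -0.02211)
p: 0.52889 → 0.51205  (Δp = -0.01684)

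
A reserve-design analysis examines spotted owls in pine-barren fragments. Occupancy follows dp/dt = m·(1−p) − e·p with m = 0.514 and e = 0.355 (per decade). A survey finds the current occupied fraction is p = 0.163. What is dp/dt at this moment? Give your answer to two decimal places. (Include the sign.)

Colonization term: m·(1−p) = 0.514×0.8370 = 0.43022.
Extinction term: e·p = 0.05786.
dp/dt = 0.43022 − 0.05786 = 0.37235.

0.37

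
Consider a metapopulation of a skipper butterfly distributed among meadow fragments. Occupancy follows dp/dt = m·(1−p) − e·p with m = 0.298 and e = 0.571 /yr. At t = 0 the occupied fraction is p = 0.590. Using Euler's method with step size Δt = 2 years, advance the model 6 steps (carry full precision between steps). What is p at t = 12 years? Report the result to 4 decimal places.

Update rule: p ← p + [m·(1−p) − e·p]·Δt with Δt = 2.
t = 2: p = 0.59000 + (-0.42942) = 0.16058
t = 4: p = 0.16058 + (+0.31691) = 0.47749
t = 6: p = 0.47749 + (-0.23388) = 0.24361
t = 8: p = 0.24361 + (+0.17260) = 0.41622
t = 10: p = 0.41622 + (-0.12738) = 0.28883
t = 12: p = 0.28883 + (+0.09401) = 0.38284

0.3828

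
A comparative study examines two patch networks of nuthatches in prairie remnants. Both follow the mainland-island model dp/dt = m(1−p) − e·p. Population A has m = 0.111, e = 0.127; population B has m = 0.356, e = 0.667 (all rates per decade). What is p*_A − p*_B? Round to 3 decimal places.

A: p*_A = m/(m+e) = 0.111/0.2380 = 0.4664.
B: p*_B = 0.356/1.0230 = 0.3480.
p*_A − p*_B = 0.4664 − 0.3480 = 0.1184.

0.118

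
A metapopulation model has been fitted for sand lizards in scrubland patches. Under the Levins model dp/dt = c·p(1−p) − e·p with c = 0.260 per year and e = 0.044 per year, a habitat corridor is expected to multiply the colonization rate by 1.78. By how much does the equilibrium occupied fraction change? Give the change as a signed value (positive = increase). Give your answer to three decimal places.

Before: p* = 1 − 0.044/0.260 = 0.8308.
After the change, c = 0.4628, e = 0.044, so p* = 1 − 0.044/0.4628 = 0.9049.
Δp* = 0.9049 − 0.8308 = +0.0742.

0.074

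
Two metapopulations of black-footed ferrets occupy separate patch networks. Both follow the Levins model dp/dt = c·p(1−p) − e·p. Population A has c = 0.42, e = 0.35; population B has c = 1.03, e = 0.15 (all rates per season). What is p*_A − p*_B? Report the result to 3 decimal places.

A: p*_A = 1 − 0.35/0.42 = 0.1667.
B: p*_B = 1 − 0.15/1.03 = 0.8544.
p*_A − p*_B = 0.1667 − 0.8544 = -0.6877.

-0.688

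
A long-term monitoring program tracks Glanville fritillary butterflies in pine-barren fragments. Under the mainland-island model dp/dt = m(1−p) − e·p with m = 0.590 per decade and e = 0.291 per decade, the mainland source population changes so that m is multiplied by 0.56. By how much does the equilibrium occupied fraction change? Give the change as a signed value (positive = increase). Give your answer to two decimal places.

-0.14

Before: p* = 0.590/(0.590+0.291) = 0.6697.
After: m = 0.3304, e = 0.291; p* = 0.3304/0.6214 = 0.5317.
Δp* = 0.5317 − 0.6697 = -0.1380.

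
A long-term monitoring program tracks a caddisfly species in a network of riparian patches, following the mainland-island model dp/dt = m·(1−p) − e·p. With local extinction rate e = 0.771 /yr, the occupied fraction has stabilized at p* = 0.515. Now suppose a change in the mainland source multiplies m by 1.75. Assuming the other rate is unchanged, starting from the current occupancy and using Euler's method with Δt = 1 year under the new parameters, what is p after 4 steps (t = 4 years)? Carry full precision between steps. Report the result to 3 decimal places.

Balance m(1−p*) = e·p* gives m = e·p*/(1−p*) = 0.771×0.51500/0.48500 = 0.81869.
Starting from p₀ = 0.51500; update p ← p + (dp/dt)·Δt with the new parameters.
step 1: Δp = +0.29780, p = 0.81280
step 2: Δp = -0.35846, p = 0.45434
step 3: Δp = +0.43149, p = 0.88582
step 4: Δp = -0.51938, p = 0.36644

0.366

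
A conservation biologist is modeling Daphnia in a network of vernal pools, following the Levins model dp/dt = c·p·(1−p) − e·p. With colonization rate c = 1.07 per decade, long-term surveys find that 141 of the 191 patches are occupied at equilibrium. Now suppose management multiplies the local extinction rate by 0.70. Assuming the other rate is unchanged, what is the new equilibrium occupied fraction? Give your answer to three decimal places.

Observed p* = 141/191 = 0.73822.
Balance c(1−p*) = e gives e = 1.07×(1 − 0.73822) = 0.28010.
New p* = 1 − e/c = 1 − 0.19607/1.07000 = 0.81676.

0.817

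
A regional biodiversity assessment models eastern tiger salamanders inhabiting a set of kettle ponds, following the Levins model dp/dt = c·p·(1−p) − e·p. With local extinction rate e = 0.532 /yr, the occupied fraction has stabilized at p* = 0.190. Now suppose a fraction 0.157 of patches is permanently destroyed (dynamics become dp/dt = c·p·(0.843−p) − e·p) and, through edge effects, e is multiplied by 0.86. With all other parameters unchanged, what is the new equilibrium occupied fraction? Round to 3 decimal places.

0.146

Balance c(1−p*) = e gives c = e/(1 − 0.19000) = 0.532/0.81000 = 0.65679.
New p* = 0.843 − e/c = 0.843 − 0.45752/0.65679 = 0.14640.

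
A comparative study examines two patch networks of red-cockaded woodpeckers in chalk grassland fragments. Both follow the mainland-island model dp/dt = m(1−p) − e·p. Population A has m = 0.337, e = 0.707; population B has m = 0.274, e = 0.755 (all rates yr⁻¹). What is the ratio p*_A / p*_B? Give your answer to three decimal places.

A: p*_A = m/(m+e) = 0.337/1.0440 = 0.3228.
B: p*_B = 0.274/1.0290 = 0.2663.
p*_A / p*_B = 0.3228/0.2663 = 1.2123.

1.212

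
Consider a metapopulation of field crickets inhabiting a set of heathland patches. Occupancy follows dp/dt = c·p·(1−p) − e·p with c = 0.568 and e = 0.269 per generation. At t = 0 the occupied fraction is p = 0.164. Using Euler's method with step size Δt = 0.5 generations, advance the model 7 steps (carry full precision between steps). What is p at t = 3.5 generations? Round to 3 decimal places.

Update rule: p ← p + [c·p·(1−p) − e·p]·Δt with Δt = 0.5.
p: 0.16400 → 0.18088  (Δp = +0.01688)
p: 0.18088 → 0.19863  (Δp = +0.01775)
p: 0.19863 → 0.21712  (Δp = +0.01849)
p: 0.21712 → 0.23619  (Δp = +0.01907)
p: 0.23619 → 0.25566  (Δp = +0.01947)
p: 0.25566 → 0.27532  (Δp = +0.01966)
p: 0.27532 → 0.29495  (Δp = +0.01963)

0.295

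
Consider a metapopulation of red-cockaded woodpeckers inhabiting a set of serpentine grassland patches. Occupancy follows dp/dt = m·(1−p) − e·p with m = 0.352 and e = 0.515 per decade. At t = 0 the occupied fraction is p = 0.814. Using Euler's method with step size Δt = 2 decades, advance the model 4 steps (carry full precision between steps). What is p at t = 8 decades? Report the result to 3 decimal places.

0.524

Update rule: p ← p + [m·(1−p) − e·p]·Δt with Δt = 2.
p: 0.81400 → 0.10652  (Δp = -0.70748)
p: 0.10652 → 0.62581  (Δp = +0.51929)
p: 0.62581 → 0.24465  (Δp = -0.38116)
p: 0.24465 → 0.52442  (Δp = +0.27977)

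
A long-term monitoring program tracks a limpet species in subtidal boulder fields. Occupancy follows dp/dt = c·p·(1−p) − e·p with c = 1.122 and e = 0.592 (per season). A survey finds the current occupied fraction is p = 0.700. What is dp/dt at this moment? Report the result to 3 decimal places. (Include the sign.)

-0.179

Colonization term: c·p·(1−p) = 1.122×0.700×0.3000 = 0.23562.
Extinction term: e·p = 0.41440.
dp/dt = 0.23562 − 0.41440 = -0.17878.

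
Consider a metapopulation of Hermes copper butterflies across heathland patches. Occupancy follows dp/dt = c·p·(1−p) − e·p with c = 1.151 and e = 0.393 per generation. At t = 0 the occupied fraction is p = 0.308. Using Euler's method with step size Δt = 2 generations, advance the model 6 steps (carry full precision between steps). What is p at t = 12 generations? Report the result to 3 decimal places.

Update rule: p ← p + [c·p·(1−p) − e·p]·Δt with Δt = 2.
  1  |  dp/dt·Δt = +0.248551  |  p_1 = 0.556551
  2  |  dp/dt·Δt = +0.130689  |  p_2 = 0.687240
  3  |  dp/dt·Δt = -0.045376  |  p_3 = 0.641864
  4  |  dp/dt·Δt = +0.024666  |  p_4 = 0.666530
  5  |  dp/dt·Δt = -0.012233  |  p_5 = 0.654298
  6  |  dp/dt·Δt = +0.006417  |  p_6 = 0.660714

0.661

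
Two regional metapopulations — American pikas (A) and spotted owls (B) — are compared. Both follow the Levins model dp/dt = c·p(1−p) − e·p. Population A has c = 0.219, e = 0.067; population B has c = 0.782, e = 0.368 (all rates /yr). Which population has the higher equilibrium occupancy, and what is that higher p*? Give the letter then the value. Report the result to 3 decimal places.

A, 0.694

A: p*_A = 1 − 0.067/0.219 = 0.6941.
B: p*_B = 1 − 0.368/0.782 = 0.5294.
A is higher at 0.6941.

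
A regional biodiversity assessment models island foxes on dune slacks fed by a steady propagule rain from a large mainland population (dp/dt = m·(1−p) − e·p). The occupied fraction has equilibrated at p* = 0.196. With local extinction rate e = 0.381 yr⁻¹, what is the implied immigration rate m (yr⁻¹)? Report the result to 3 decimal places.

At equilibrium m(1−p*) = e·p*, so m = e·p*/(1−p*).
m = 0.381 × 0.196 / 0.8040 = 0.0747/0.8040 = 0.0929.

0.093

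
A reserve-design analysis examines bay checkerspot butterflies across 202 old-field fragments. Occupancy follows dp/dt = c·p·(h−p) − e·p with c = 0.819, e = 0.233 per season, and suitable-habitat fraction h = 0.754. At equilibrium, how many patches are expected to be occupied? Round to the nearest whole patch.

p* = h − e/c = 0.754 − 0.2845 = 0.4695.
Expected occupied patches = N × p* = 202 × 0.4695 = 94.84 ≈ 95.

95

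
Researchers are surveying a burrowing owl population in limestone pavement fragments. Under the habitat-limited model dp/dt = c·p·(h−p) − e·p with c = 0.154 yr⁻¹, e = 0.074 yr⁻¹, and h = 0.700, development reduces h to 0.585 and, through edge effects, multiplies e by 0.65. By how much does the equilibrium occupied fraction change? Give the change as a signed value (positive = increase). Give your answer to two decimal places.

Before: p* = h − e/c = 0.700 − 0.074/0.154 = 0.700 − 0.4805 = 0.2195.
After: c = 0.154, e = 0.0481, h = 0.585; p* = 0.585 − 0.0481/0.154 = 0.2727.
Δp* = 0.2727 − 0.2195 = +0.0532.

0.05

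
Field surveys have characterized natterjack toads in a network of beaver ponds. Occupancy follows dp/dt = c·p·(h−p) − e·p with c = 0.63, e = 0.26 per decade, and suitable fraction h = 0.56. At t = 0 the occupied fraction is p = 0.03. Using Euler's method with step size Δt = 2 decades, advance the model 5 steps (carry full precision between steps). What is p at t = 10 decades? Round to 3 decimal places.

Update rule: p ← p + [c·p·(h−p) − e·p]·Δt with Δt = 2.
step 1: Δp = +0.00443, p = 0.03443
step 2: Δp = +0.00490, p = 0.03933
step 3: Δp = +0.00535, p = 0.04468
step 4: Δp = +0.00578, p = 0.05046
step 5: Δp = +0.00616, p = 0.05662

0.057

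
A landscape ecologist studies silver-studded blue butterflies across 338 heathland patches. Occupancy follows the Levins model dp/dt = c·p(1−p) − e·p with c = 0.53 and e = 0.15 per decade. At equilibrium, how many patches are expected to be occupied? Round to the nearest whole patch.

242

p* = 1 − e/c = 1 − 0.15/0.53 = 0.7170.
Expected occupied patches = N × p* = 338 × 0.7170 = 242.34 ≈ 242.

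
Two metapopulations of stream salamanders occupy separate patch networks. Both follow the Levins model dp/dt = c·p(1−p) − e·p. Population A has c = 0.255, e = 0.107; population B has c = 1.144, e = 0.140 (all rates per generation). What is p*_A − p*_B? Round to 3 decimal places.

A: p*_A = 1 − 0.107/0.255 = 0.5804.
B: p*_B = 1 − 0.140/1.144 = 0.8776.
p*_A − p*_B = 0.5804 − 0.8776 = -0.2972.

-0.297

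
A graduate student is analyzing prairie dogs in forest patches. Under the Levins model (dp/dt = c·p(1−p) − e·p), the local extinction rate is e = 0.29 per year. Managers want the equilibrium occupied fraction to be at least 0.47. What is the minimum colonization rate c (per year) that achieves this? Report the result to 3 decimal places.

p* = 1 − e/c ≥ 0.47 requires e/c ≤ 0.5300, i.e. c ≥ e/0.5300.
c_min = 0.29/0.5300 = 0.5472.

0.547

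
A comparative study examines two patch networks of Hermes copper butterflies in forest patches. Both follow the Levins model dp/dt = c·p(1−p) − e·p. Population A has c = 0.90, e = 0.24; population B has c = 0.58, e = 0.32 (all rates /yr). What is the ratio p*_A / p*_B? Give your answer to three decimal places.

1.636

A: p*_A = 1 − 0.24/0.90 = 0.7333.
B: p*_B = 1 − 0.32/0.58 = 0.4483.
p*_A / p*_B = 0.7333/0.4483 = 1.6359.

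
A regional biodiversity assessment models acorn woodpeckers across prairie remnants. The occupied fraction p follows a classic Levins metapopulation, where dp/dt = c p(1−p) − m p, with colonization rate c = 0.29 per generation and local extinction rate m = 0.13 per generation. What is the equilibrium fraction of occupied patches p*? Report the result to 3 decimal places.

0.552

Setting dp/dt = 0 and dividing through by p* gives c·(1−p*) = m.
So p* = 1 − m/c = 1 − 0.13/0.29 = 1 − 0.4483 = 0.5517.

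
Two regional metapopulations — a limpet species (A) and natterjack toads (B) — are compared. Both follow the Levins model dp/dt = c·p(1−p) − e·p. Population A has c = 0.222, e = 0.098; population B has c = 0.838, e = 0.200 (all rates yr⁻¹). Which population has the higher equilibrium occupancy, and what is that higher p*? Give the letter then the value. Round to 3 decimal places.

B, 0.761

A: p*_A = 1 − 0.098/0.222 = 0.5586.
B: p*_B = 1 − 0.200/0.838 = 0.7613.
B is higher at 0.7613.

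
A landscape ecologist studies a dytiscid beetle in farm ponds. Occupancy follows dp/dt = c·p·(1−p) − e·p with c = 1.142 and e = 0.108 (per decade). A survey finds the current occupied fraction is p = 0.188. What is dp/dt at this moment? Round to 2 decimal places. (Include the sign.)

0.15

Colonization term: c·p·(1−p) = 1.142×0.188×0.8120 = 0.17433.
Extinction term: e·p = 0.02030.
dp/dt = 0.17433 − 0.02030 = 0.15403.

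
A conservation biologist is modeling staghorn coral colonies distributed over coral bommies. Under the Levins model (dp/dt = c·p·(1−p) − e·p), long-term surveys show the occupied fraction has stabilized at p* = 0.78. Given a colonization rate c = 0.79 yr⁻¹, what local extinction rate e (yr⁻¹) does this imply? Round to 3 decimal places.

0.174

At equilibrium c(1−p*) = e.
e = 0.79 × (1 − 0.78) = 0.79 × 0.2200 = 0.1738.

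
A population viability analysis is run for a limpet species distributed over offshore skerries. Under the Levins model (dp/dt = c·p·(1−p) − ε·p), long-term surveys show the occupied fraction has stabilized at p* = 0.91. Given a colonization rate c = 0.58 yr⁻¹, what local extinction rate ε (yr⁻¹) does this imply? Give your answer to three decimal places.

0.052

At equilibrium c(1−p*) = ε.
ε = 0.58 × (1 − 0.91) = 0.58 × 0.0900 = 0.0522.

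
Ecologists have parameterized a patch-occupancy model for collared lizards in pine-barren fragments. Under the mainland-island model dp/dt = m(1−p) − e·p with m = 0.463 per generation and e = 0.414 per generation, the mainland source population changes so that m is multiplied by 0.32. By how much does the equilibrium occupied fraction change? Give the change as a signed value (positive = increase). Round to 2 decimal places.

Before: p* = 0.463/(0.463+0.414) = 0.5279.
After: m = 0.14816, e = 0.414; p* = 0.14816/0.5622 = 0.2636.
Δp* = 0.2636 − 0.5279 = -0.2644.

-0.26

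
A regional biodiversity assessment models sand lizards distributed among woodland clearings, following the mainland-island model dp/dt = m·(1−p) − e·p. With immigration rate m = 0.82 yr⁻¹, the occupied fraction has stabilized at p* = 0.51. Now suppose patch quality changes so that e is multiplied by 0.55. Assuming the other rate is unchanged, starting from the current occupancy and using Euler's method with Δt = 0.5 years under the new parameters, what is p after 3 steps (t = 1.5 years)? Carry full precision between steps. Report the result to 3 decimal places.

0.647

Balance m(1−p*) = e·p* gives e = m(1−p*)/p* = 0.82×0.49000/0.51000 = 0.78784.
Starting from p₀ = 0.51000; update p ← p + (dp/dt)·Δt with the new parameters.
p: 0.51000 → 0.60040  (Δp = +0.09040)
p: 0.60040 → 0.63416  (Δp = +0.03375)
p: 0.63416 → 0.64676  (Δp = +0.01260)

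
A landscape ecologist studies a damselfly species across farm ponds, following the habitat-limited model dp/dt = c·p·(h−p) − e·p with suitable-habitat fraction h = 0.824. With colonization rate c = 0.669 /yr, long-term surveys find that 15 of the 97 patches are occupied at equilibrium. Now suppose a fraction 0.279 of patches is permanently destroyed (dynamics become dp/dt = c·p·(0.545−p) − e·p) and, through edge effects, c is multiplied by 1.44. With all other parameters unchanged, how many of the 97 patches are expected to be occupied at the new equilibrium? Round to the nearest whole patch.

8

Observed p* = 15/97 = 0.15464.
Balance c(h−p*) = e gives e = 0.669×(0.824 − 0.15464) = 0.44780.
New p* = 0.545 − e/c = 0.545 − 0.44780/0.96336 = 0.08017.
Expected occupied = 97 × 0.08017 = 7.78 ≈ 8.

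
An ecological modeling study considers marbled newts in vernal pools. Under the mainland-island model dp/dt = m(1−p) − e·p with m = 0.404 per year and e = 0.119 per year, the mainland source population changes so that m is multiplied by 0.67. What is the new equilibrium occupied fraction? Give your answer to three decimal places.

0.695

Before: p* = 0.404/(0.404+0.119) = 0.7725.
After: m = 0.27068, e = 0.119; p* = 0.27068/0.3897 = 0.6946.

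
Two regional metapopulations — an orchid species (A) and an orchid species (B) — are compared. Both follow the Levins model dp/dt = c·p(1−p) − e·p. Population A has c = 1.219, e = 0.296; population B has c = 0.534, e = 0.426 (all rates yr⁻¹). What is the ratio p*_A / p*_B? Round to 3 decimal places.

A: p*_A = 1 − 0.296/1.219 = 0.7572.
B: p*_B = 1 − 0.426/0.534 = 0.2022.
p*_A / p*_B = 0.7572/0.2022 = 3.7438.

3.744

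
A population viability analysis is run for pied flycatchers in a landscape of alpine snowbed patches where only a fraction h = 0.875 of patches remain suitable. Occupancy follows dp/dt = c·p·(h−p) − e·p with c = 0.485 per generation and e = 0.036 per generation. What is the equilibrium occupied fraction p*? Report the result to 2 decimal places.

0.80

Setting dp/dt = 0 and dividing by p* gives c·(h−p*) = e.
So p* = h − e/c = 0.875 − 0.036/0.485 = 0.875 − 0.0742 = 0.8008.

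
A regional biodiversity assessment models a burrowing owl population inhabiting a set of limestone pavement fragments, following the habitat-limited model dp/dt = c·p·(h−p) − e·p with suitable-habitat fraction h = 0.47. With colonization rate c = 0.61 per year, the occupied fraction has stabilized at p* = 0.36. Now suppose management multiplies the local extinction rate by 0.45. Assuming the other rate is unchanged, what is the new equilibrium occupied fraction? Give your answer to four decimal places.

Balance c(h−p*) = e gives e = 0.61×(0.47 − 0.36000) = 0.06710.
New p* = 0.47 − e/c = 0.47 − 0.03020/0.61000 = 0.42049.

0.4205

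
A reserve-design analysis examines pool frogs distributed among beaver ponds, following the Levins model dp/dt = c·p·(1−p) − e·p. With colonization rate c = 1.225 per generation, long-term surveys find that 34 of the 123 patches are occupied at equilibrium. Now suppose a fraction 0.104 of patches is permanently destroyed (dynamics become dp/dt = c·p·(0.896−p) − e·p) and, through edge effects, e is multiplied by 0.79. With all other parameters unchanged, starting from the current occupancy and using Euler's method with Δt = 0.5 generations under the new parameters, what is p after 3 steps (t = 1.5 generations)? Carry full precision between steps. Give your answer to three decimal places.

0.297

Observed p* = 34/123 = 0.27642.
Balance c(1−p*) = e gives e = 1.225×(1 − 0.27642) = 0.88638.
Starting from p₀ = 0.27642; update p ← p + (dp/dt)·Δt with the new parameters.
  1  |  dp/dt·Δt = +0.008119  |  p_1 = 0.284541
  2  |  dp/dt·Δt = +0.006942  |  p_2 = 0.291483
  3  |  dp/dt·Δt = +0.005872  |  p_3 = 0.297355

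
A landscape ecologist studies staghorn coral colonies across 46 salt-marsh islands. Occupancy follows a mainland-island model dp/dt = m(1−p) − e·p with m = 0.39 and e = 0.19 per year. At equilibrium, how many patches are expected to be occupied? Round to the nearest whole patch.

31

p* = m/(m+e) = 0.39/0.5800 = 0.6724.
Expected occupied patches = N × p* = 46 × 0.6724 = 30.93 ≈ 31.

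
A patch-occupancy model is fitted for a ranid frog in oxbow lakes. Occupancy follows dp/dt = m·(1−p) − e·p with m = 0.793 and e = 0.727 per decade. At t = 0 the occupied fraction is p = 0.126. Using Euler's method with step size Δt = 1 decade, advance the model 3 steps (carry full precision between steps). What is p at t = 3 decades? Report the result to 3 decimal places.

0.577

Update rule: p ← p + [m·(1−p) − e·p]·Δt with Δt = 1.
  1  |  dp/dt·Δt = +0.601480  |  p_1 = 0.727480
  2  |  dp/dt·Δt = -0.312770  |  p_2 = 0.414710
  3  |  dp/dt·Δt = +0.162640  |  p_3 = 0.577351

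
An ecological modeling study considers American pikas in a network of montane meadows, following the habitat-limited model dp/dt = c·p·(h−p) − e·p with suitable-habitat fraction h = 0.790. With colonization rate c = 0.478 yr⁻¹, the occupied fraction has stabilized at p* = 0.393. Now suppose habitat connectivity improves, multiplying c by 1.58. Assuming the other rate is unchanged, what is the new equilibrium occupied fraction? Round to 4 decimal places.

0.5387

Balance c(h−p*) = e gives e = 0.478×(0.79 − 0.39300) = 0.18977.
New p* = 0.79 − e/c = 0.79 − 0.18977/0.75524 = 0.53873.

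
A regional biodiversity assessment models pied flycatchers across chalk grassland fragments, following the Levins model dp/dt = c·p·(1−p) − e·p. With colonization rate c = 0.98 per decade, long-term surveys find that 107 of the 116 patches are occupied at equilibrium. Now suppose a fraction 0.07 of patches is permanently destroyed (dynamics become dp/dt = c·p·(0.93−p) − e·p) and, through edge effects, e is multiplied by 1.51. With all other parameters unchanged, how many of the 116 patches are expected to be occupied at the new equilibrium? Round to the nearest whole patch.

94

Observed p* = 107/116 = 0.92241.
Balance c(1−p*) = e gives e = 0.98×(1 − 0.92241) = 0.07604.
New p* = 0.93 − e/c = 0.93 − 0.11482/0.98000 = 0.81284.
Expected occupied = 116 × 0.81284 = 94.29 ≈ 94.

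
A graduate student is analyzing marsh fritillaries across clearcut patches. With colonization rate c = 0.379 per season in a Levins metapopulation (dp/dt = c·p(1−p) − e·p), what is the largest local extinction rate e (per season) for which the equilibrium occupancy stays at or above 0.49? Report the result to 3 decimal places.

0.193

1 − e/c ≥ 0.49 ⇒ e ≤ c(1 − 0.49) = 0.379 × 0.5100.
e_max = 0.1933.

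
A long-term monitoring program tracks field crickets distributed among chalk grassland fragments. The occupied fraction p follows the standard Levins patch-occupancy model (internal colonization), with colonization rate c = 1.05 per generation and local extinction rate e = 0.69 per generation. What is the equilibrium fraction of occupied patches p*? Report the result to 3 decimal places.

0.343

Setting dp/dt = 0 and dividing through by p* gives c·(1−p*) = e.
So p* = 1 − e/c = 1 − 0.69/1.05 = 1 − 0.6571 = 0.3429.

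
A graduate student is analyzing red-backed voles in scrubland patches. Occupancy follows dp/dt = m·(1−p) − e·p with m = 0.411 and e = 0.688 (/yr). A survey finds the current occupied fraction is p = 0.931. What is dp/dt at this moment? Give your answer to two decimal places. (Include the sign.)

-0.61

Colonization term: m·(1−p) = 0.411×0.0690 = 0.02836.
Extinction term: e·p = 0.64053.
dp/dt = 0.02836 − 0.64053 = -0.61217.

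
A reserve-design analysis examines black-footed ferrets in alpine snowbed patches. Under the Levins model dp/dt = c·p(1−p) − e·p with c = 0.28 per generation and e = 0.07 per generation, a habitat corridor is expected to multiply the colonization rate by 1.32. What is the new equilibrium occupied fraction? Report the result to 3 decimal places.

0.811

Before: p* = 1 − 0.07/0.28 = 0.7500.
After the change, c = 0.3696, e = 0.07, so p* = 1 − 0.07/0.3696 = 0.8106.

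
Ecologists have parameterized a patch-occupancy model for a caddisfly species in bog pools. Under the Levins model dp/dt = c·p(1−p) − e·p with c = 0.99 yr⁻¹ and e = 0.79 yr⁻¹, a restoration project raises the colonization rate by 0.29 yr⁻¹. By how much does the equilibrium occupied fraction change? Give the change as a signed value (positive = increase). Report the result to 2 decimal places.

0.18

Before: p* = 1 − 0.79/0.99 = 0.2020.
After the change, c = 1.28, e = 0.79, so p* = 1 − 0.79/1.28 = 0.3828.
Δp* = 0.3828 − 0.2020 = +0.1808.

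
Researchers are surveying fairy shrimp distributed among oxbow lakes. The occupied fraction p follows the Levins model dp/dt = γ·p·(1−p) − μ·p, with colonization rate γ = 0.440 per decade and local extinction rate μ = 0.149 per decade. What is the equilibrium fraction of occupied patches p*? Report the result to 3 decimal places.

0.661

At equilibrium, colonization balances extinction: γ·p*·(1−p*) = μ·p*.
So p* = 1 − μ/γ = 1 − 0.149/0.440 = 1 − 0.3386 = 0.6614.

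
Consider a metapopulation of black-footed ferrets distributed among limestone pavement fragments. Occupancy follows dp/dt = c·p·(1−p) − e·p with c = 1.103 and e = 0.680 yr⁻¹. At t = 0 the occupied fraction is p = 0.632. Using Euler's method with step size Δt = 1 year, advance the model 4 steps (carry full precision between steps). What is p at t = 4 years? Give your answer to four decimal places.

Update rule: p ← p + [c·p·(1−p) − e·p]·Δt with Δt = 1.
t = 1: p = 0.63200 + (-0.17323) = 0.45877
t = 2: p = 0.45877 + (-0.03809) = 0.42068
t = 3: p = 0.42068 + (-0.01725) = 0.40343
t = 4: p = 0.40343 + (-0.00887) = 0.39456

0.3946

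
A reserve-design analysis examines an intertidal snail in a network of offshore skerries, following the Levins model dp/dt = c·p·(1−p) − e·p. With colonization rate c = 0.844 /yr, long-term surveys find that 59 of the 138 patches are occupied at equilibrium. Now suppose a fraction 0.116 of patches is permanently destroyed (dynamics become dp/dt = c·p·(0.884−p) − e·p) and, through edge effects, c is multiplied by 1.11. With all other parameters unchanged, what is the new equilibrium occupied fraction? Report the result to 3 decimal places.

0.368

Observed p* = 59/138 = 0.42754.
Balance c(1−p*) = e gives e = 0.844×(1 − 0.42754) = 0.48316.
New p* = 0.884 − e/c = 0.884 − 0.48316/0.93684 = 0.36827.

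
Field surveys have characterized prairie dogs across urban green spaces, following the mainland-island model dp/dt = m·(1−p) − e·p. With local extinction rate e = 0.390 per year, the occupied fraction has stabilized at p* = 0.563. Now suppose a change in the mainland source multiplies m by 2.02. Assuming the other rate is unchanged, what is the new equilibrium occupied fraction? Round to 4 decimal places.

0.7224

Balance m(1−p*) = e·p* gives m = e·p*/(1−p*) = 0.390×0.56300/0.43700 = 0.50245.
New p* = m/(m+e) = 1.01495/(1.01495+0.39000) = 0.72241.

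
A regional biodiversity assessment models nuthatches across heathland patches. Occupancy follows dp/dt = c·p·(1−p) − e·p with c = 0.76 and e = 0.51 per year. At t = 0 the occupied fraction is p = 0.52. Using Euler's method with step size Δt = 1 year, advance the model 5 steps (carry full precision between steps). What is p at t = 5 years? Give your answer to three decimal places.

Update rule: p ← p + [c·p·(1−p) − e·p]·Δt with Δt = 1.
  1  |  dp/dt·Δt = -0.075504  |  p_1 = 0.444496
  2  |  dp/dt·Δt = -0.039034  |  p_2 = 0.405462
  3  |  dp/dt·Δt = -0.023578  |  p_3 = 0.381884
  4  |  dp/dt·Δt = -0.015364  |  p_4 = 0.366520
  5  |  dp/dt·Δt = -0.010466  |  p_5 = 0.356054

0.356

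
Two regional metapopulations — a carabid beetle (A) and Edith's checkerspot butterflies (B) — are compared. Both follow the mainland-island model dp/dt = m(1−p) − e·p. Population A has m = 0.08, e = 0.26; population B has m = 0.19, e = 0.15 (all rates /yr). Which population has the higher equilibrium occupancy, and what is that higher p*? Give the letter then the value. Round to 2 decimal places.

A: p*_A = m/(m+e) = 0.08/0.3400 = 0.2353.
B: p*_B = 0.19/0.3400 = 0.5588.
B is higher at 0.5588.

B, 0.56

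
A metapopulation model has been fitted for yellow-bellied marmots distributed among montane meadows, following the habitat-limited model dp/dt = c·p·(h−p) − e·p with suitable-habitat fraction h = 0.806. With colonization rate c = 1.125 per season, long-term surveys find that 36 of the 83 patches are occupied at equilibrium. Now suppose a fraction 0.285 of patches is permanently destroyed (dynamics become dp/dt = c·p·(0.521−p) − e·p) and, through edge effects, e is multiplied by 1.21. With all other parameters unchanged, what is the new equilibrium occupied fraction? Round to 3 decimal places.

0.071

Observed p* = 36/83 = 0.43373.
Balance c(h−p*) = e gives e = 1.125×(0.806 − 0.43373) = 0.41880.
New p* = 0.521 − e/c = 0.521 − 0.50675/1.12500 = 0.07056.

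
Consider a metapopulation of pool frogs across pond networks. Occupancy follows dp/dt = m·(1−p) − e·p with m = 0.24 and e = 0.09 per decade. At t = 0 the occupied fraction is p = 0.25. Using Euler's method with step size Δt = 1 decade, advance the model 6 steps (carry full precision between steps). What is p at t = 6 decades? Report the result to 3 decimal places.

Update rule: p ← p + [m·(1−p) − e·p]·Δt with Δt = 1.
t = 1: p = 0.25000 + (+0.15750) = 0.40750
t = 2: p = 0.40750 + (+0.10552) = 0.51302
t = 3: p = 0.51302 + (+0.07070) = 0.58373
t = 4: p = 0.58373 + (+0.04737) = 0.63110
t = 5: p = 0.63110 + (+0.03174) = 0.66283
t = 6: p = 0.66283 + (+0.02126) = 0.68410

0.684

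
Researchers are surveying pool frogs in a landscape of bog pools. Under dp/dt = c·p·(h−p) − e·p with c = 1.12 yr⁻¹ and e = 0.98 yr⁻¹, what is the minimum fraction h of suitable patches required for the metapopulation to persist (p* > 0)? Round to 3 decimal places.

0.875

p* = h − e/c is positive only when h > e/c.
h_min = e/c = 0.98/1.12 = 0.8750.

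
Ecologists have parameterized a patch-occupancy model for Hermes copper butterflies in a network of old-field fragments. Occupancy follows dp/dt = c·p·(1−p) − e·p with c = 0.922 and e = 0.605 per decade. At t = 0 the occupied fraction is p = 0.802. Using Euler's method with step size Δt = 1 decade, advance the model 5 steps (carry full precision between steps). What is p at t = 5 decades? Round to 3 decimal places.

0.362

Update rule: p ← p + [c·p·(1−p) − e·p]·Δt with Δt = 1.
  1  |  dp/dt·Δt = -0.338800  |  p_1 = 0.463200
  2  |  dp/dt·Δt = -0.050985  |  p_2 = 0.412215
  3  |  dp/dt·Δt = -0.025995  |  p_3 = 0.386220
  4  |  dp/dt·Δt = -0.015099  |  p_4 = 0.371121
  5  |  dp/dt·Δt = -0.009342  |  p_5 = 0.361778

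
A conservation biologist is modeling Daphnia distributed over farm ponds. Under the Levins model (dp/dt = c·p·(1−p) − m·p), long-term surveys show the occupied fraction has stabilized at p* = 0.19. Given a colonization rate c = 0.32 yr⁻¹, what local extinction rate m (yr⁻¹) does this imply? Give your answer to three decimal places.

At equilibrium c(1−p*) = m.
m = 0.32 × (1 − 0.19) = 0.32 × 0.8100 = 0.2592.

0.259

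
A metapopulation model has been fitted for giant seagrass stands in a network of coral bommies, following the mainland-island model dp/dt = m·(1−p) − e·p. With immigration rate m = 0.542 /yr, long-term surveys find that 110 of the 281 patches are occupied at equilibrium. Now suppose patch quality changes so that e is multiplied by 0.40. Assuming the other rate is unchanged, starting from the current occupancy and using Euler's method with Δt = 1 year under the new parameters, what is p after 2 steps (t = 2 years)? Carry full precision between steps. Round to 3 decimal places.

Observed p* = 110/281 = 0.39146.
Balance m(1−p*) = e·p* gives e = m(1−p*)/p* = 0.542×0.60854/0.39146 = 0.84256.
Starting from p₀ = 0.39146; update p ← p + (dp/dt)·Δt with the new parameters.
p: 0.39146 → 0.58936  (Δp = +0.19790)
p: 0.58936 → 0.61330  (Δp = +0.02394)

0.613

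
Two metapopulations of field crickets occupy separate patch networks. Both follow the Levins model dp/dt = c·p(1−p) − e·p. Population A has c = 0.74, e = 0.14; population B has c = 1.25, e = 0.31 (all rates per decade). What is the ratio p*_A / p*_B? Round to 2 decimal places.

A: p*_A = 1 − 0.14/0.74 = 0.8108.
B: p*_B = 1 − 0.31/1.25 = 0.7520.
p*_A / p*_B = 0.8108/0.7520 = 1.0782.

1.08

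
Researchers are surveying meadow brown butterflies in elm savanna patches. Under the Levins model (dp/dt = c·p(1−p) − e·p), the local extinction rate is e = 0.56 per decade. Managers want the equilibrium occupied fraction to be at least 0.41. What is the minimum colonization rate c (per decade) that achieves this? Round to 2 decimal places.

0.95

p* = 1 − e/c ≥ 0.41 requires e/c ≤ 0.5900, i.e. c ≥ e/0.5900.
c_min = 0.56/0.5900 = 0.9492.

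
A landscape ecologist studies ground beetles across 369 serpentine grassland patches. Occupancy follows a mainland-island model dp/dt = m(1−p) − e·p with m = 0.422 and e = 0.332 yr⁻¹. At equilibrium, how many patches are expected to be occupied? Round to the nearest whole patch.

p* = m/(m+e) = 0.422/0.7540 = 0.5597.
Expected occupied patches = N × p* = 369 × 0.5597 = 206.52 ≈ 207.

207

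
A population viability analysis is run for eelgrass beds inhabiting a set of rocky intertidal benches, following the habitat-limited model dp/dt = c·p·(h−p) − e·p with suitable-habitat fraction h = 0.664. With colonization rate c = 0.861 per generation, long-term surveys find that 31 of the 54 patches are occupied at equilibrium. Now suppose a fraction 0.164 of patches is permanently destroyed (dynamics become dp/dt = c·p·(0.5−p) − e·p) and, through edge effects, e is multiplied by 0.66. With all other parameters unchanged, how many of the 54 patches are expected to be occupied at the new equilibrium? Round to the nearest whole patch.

Observed p* = 31/54 = 0.57407.
Balance c(h−p*) = e gives e = 0.861×(0.664 − 0.57407) = 0.07743.
New p* = 0.5 − e/c = 0.5 − 0.05110/0.86100 = 0.44065.
Expected occupied = 54 × 0.44065 = 23.80 ≈ 24.

24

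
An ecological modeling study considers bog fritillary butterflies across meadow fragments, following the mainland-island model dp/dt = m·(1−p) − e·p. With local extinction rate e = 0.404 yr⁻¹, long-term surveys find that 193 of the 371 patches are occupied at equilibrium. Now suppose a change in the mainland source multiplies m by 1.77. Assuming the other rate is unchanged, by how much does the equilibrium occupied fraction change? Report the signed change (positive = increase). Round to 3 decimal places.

0.137

Observed p* = 193/371 = 0.52022.
Balance m(1−p*) = e·p* gives m = e·p*/(1−p*) = 0.404×0.52022/0.47978 = 0.43805.
New p* = m/(m+e) = 0.77535/(0.77535+0.40400) = 0.65744.
Δp* = 0.65744 − 0.52022 = +0.13722.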